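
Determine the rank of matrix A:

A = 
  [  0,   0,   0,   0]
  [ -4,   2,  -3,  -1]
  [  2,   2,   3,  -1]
rank(A) = 2

Row reduce:
Swap R1 ↔ R2
R3 → R3 + (1/2)·R1
Swap R2 ↔ R3
REF = 
  [  -4,    2,   -3,   -1]
  [   0,    3,  3/2, -3/2]
  [   0,    0,    0,    0]
Pivot columns: 1, 2 → 2 pivots.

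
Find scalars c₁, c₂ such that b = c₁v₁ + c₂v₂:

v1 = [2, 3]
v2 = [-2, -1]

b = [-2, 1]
c1 = 1, c2 = 2

b = 1·v1 + 2·v2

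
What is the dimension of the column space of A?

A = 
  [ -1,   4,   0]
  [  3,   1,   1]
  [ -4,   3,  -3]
Row reduce:
R2 → R2 + (3)·R1
R3 → R3 - (4)·R1
R3 → R3 + (1)·R2
REF = 
  [ -1,   4,   0]
  [  0,  13,   1]
  [  0,   0,  -2]
Pivot columns: 1, 2, 3 → 3 pivots.
dim(Col(A)) = number of pivot columns = 3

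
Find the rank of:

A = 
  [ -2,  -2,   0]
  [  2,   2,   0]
rank(A) = 1

Row reduce:
R2 → R2 + (1)·R1
REF = 
  [ -2,  -2,   0]
  [  0,   0,   0]
Pivot columns: 1 → 1 pivot.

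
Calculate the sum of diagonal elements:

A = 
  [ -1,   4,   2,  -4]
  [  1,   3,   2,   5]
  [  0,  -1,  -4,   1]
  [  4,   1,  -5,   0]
-2

tr(A) = -1 + 3 + -4 + 0 = -2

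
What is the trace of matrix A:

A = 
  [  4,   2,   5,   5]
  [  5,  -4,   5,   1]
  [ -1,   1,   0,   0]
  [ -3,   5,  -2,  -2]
-2

tr(A) = 4 + -4 + 0 + -2 = -2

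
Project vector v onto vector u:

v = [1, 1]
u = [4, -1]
proj_u(v) = [12/17, -3/17]

v·u = (1)(4) + (1)(-1) = 3
u·u = (4)² + (-1)² = 17
proj_u(v) = (v·u / u·u) × u = (3/17) × u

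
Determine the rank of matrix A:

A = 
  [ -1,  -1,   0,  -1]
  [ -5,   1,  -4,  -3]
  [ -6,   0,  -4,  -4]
Row reduce:
R2 → R2 - (5)·R1
R3 → R3 - (6)·R1
R3 → R3 - (1)·R2
REF = 
  [ -1,  -1,   0,  -1]
  [  0,   6,  -4,   2]
  [  0,   0,   0,   0]
Pivot columns: 1, 2 → 2 pivots.

rank(A) = 2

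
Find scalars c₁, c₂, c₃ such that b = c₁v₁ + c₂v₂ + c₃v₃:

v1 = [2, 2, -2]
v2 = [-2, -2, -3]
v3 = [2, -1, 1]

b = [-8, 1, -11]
c1 = 1, c2 = 2, c3 = -3

b = 1·v1 + 2·v2 + -3·v3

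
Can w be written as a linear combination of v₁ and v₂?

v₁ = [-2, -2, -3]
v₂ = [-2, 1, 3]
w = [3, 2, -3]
No

Form the augmented matrix and row-reduce:
[v₁|v₂|w] = 
  [ -2,  -2,   3]
  [ -2,   1,   2]
  [ -3,   3,  -3]
R2 → R2 - (1)·R1
R3 → R3 - (3/2)·R1
R3 → R3 - (2)·R2
REF = 
  [   -2,    -2,     3]
  [    0,     3,    -1]
  [    0,     0, -11/2]

Row 3 reads [0 0 | -11/2], i.e. 0 = -11/2, so the system is inconsistent and w ∉ span{v₁, v₂}.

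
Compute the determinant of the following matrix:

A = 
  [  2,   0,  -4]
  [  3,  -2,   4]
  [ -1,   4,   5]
-92

Cofactor expansion along row 1:
det(A) = (2)·((-2)(5) - (4)(4)) - (0)·((3)(5) - (4)(-1)) + (-4)·((3)(4) - (-2)(-1))
  = (2)(-26) - (0)(19) + (-4)(10)
  = -92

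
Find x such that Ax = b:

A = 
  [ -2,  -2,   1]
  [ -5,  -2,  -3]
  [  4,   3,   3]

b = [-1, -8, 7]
Row reduce the augmented matrix [A|b]:
R2 → R2 - (5/2)·R1
R3 → R3 + (2)·R1
R3 → R3 + (1/3)·R2
REF = 
  [   -2,    -2,     1,    -1]
  [    0,     3, -11/2, -11/2]
  [    0,     0,  19/6,  19/6]

Back-substitution:
x₃ = (19/6) / (19/6) = 1
x₂ = (-11/2 - (-11/2)(1)) / 3 = 0
x₁ = (-1 - (-2)(0) - (1)(1)) / (-2) = 1

x = [1, 0, 1]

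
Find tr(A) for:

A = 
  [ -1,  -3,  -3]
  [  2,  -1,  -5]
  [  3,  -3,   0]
-2

tr(A) = -1 + -1 + 0 = -2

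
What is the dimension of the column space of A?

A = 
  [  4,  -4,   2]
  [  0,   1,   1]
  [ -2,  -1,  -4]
dim(Col(A)) = 2

Row reduce:
R3 → R3 + (1/2)·R1
R3 → R3 + (3)·R2
REF = 
  [  4,  -4,   2]
  [  0,   1,   1]
  [  0,   0,   0]
Pivot columns: 1, 2 → 2 pivots.
dim(Col(A)) = number of pivot columns = 2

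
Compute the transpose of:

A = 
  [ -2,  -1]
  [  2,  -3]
Aᵀ = 
  [ -2,   2]
  [ -1,  -3]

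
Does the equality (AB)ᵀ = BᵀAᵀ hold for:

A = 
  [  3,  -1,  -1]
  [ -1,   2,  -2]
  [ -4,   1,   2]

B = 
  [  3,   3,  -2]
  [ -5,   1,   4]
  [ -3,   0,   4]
Yes

(AB)ᵀ = 
  [ 17,  -7, -23]
  [  8,  -1, -11]
  [-14,   2,  20]

BᵀAᵀ = 
  [ 17,  -7, -23]
  [  8,  -1, -11]
  [-14,   2,  20]

Both sides are equal — this is the standard identity (AB)ᵀ = BᵀAᵀ, which holds for all A, B.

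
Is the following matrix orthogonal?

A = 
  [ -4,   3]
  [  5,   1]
No

AᵀA = 
  [ 41,  -7]
  [ -7,  10]
≠ I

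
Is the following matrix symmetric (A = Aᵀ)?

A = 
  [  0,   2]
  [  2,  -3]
Yes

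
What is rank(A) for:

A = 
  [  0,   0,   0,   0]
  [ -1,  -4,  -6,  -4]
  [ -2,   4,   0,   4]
Row reduce:
Swap R1 ↔ R2
R3 → R3 - (2)·R1
Swap R2 ↔ R3
REF = 
  [ -1,  -4,  -6,  -4]
  [  0,  12,  12,  12]
  [  0,   0,   0,   0]
Pivot columns: 1, 2 → 2 pivots.

rank(A) = 2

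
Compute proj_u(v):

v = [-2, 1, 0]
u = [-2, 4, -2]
v·u = (-2)(-2) + (1)(4) + (0)(-2) = 8
u·u = (-2)² + (4)² + (-2)² = 24
proj_u(v) = (v·u / u·u) × u = (8/24) × u = (1/3) × u

proj_u(v) = [-2/3, 4/3, -2/3]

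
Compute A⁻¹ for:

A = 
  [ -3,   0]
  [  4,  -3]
det(A) = (-3)(-3) - (0)(4) = 9
For a 2×2 matrix, A⁻¹ = (1/det(A)) · [[d, -b], [-c, a]]
    = (1/9) · [[-3, 0], [-4, -3]]

A⁻¹ = 
  [-1/3,    0]
  [-4/9, -1/3]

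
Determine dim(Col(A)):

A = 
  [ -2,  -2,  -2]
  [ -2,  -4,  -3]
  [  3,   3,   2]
dim(Col(A)) = 3

Row reduce:
R2 → R2 - (1)·R1
R3 → R3 + (3/2)·R1
REF = 
  [ -2,  -2,  -2]
  [  0,  -2,  -1]
  [  0,   0,  -1]
Pivot columns: 1, 2, 3 → 3 pivots.
dim(Col(A)) = number of pivot columns = 3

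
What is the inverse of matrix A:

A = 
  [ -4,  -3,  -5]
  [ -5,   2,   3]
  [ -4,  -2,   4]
det(A) = (-4)·((2)(4) - (3)(-2)) - (-3)·((-5)(4) - (3)(-4)) + (-5)·((-5)(-2) - (2)(-4))
  = (-4)(14) - (-3)(-8) + (-5)(18)
  = -170
det(A) = -170 ≠ 0, so A is invertible.

Cofactors Cᵢⱼ = (-1)ⁱ⁺ʲ·Mᵢⱼ:
C = 
  [ 14,   8,  18]
  [ 22, -36,   4]
  [  1,  37, -23]

adj(A) = Cᵀ:
adj(A) = 
  [ 14,  22,   1]
  [  8, -36,  37]
  [ 18,   4, -23]

A⁻¹ = (-1/170) · adj(A):
A⁻¹ = 
  [  -7/85,  -11/85,  -1/170]
  [  -4/85,   18/85, -37/170]
  [  -9/85,   -2/85,  23/170]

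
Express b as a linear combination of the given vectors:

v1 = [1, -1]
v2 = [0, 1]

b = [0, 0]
c1 = 0, c2 = 0

b = 0·v1 + 0·v2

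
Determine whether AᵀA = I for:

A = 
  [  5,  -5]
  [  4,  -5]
No

AᵀA = 
  [ 41, -45]
  [-45,  50]
≠ I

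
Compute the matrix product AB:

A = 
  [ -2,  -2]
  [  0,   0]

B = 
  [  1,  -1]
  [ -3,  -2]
AB = 
  [  4,   6]
  [  0,   0]

A is 2×2 and B is 2×2, so AB is 2×2. Each entry is (row of A)·(column of B):
AB[1,1] = (-2)(1) + (-2)(-3) = 4
AB[1,2] = (-2)(-1) + (-2)(-2) = 6
AB[2,1] = (0)(1) + (0)(-3) = 0
AB[2,2] = (0)(-1) + (0)(-2) = 0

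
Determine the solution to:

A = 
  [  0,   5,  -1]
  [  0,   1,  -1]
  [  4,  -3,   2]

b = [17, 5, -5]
x = [2, 3, -2]

Row reduce the augmented matrix [A|b]:
Swap R1 ↔ R3
R3 → R3 - (5)·R2
REF = 
  [  4,  -3,   2,  -5]
  [  0,   1,  -1,   5]
  [  0,   0,   4,  -8]

Back-substitution:
x₃ = (-8) / 4 = -2
x₂ = (5 - (-1)(-2)) / 1 = 3
x₁ = (-5 - (-3)(3) - (2)(-2)) / 4 = 2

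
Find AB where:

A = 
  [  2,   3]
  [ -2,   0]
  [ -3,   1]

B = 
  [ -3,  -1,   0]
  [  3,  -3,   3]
AB = 
  [  3, -11,   9]
  [  6,   2,   0]
  [ 12,   0,   3]

A is 3×2 and B is 2×3, so AB is 3×3. Each entry is (row of A)·(column of B):
AB[1,1] = (2)(-3) + (3)(3) = 3
AB[1,2] = (2)(-1) + (3)(-3) = -11
AB[1,3] = (2)(0) + (3)(3) = 9
AB[2,1] = (-2)(-3) + (0)(3) = 6
AB[2,2] = (-2)(-1) + (0)(-3) = 2
AB[2,3] = (-2)(0) + (0)(3) = 0
AB[3,1] = (-3)(-3) + (1)(3) = 12
AB[3,2] = (-3)(-1) + (1)(-3) = 0
AB[3,3] = (-3)(0) + (1)(3) = 3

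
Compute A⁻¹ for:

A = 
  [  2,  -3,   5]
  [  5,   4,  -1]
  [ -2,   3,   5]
det(A) = (2)·((4)(5) - (-1)(3)) - (-3)·((5)(5) - (-1)(-2)) + (5)·((5)(3) - (4)(-2))
  = (2)(23) - (-3)(23) + (5)(23)
  = 230
det(A) = 230 ≠ 0, so A is invertible.

Cofactors Cᵢⱼ = (-1)ⁱ⁺ʲ·Mᵢⱼ:
C = 
  [ 23, -23,  23]
  [ 30,  20,   0]
  [-17,  27,  23]

adj(A) = Cᵀ:
adj(A) = 
  [ 23,  30, -17]
  [-23,  20,  27]
  [ 23,   0,  23]

A⁻¹ = (1/230) · adj(A):
A⁻¹ = 
  [   1/10,    3/23, -17/230]
  [  -1/10,    2/23,  27/230]
  [   1/10,       0,    1/10]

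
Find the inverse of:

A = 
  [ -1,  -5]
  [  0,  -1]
det(A) = (-1)(-1) - (-5)(0) = 1
For a 2×2 matrix, A⁻¹ = (1/det(A)) · [[d, -b], [-c, a]]
    = (1) · [[-1, 5], [0, -1]]

A⁻¹ = 
  [ -1,   5]
  [  0,  -1]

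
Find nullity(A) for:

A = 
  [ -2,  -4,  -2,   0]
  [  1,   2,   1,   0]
nullity(A) = 3

Row reduce:
R2 → R2 + (1/2)·R1
REF = 
  [ -2,  -4,  -2,   0]
  [  0,   0,   0,   0]
Pivot columns: 1 → 1 pivot.
rank(A) = 1, so nullity(A) = 4 - 1 = 3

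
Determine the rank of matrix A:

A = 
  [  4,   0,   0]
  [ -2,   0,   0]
Row reduce:
R2 → R2 + (1/2)·R1
REF = 
  [  4,   0,   0]
  [  0,   0,   0]
Pivot columns: 1 → 1 pivot.

rank(A) = 1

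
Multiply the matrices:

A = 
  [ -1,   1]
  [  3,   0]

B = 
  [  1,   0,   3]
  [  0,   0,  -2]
A is 2×2 and B is 2×3, so AB is 2×3. Each entry is (row of A)·(column of B):
AB[1,1] = (-1)(1) + (1)(0) = -1
AB[1,2] = (-1)(0) + (1)(0) = 0
AB[1,3] = (-1)(3) + (1)(-2) = -5
AB[2,1] = (3)(1) + (0)(0) = 3
AB[2,2] = (3)(0) + (0)(0) = 0
AB[2,3] = (3)(3) + (0)(-2) = 9

AB = 
  [ -1,   0,  -5]
  [  3,   0,   9]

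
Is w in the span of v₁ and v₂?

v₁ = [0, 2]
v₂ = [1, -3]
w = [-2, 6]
Yes

Form the augmented matrix and row-reduce:
[v₁|v₂|w] = 
  [  0,   1,  -2]
  [  2,  -3,   6]
Swap R1 ↔ R2
REF = 
  [  2,  -3,   6]
  [  0,   1,  -2]

No row of the form [0 0 | nonzero], so the system is consistent. Back-substitution gives c₁ = 0, c₂ = -2: w = (0)·v₁ + (-2)·v₂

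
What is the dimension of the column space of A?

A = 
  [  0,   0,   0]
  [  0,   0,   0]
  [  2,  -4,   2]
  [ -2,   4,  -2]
Row reduce:
Swap R1 ↔ R3
R4 → R4 + (1)·R1
REF = 
  [  2,  -4,   2]
  [  0,   0,   0]
  [  0,   0,   0]
  [  0,   0,   0]
Pivot columns: 1 → 1 pivot.
dim(Col(A)) = number of pivot columns = 1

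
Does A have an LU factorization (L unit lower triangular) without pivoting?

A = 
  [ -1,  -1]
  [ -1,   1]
Yes.
A[1,1] = -1 ≠ 0, so Gaussian elimination proceeds without a row swap: multiplier ℓ₂₁ = (-1)/(-1) = 1, and U[2,2] = 1 - (1)(-1) = 2.
L = 
  [  1,   0]
  [  1,   1]
U = 
  [ -1,  -1]
  [  0,   2]
Check row 2 of LU: [(1)(-1), (1)(-1) + 2] = [-1, 1] = row 2 of A ✓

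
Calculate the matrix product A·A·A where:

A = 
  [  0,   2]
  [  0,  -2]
A² = A·A:
A²[1,1] = (0)(0) + (2)(0) = 0
A²[1,2] = (0)(2) + (2)(-2) = -4
A²[2,1] = (0)(0) + (-2)(0) = 0
A²[2,2] = (0)(2) + (-2)(-2) = 4
A² = 
  [  0,  -4]
  [  0,   4]

A^3 = A^2·A:
A^3[1,1] = (0)(0) + (-4)(0) = 0
A^3[1,2] = (0)(2) + (-4)(-2) = 8
A^3[2,1] = (0)(0) + (4)(0) = 0
A^3[2,2] = (0)(2) + (4)(-2) = -8
A^3 = 
  [  0,   8]
  [  0,  -8]

Therefore
A^3 = 
  [  0,   8]
  [  0,  -8]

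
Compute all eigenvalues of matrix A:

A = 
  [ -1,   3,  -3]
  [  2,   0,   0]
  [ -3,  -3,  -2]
λ = -2, (-1 + √61)/2, (-1 - √61)/2  (≈ -2, 3.405, -4.405)

Characteristic polynomial: det(λI - A) = λ³ + 3λ² - 13λ - 30
Testing integer divisors of the constant term: p(-2) = 0, so (λ + 2) is a factor:
p(λ) = (λ + 2)(λ² + λ - 15)
λ² + λ - 15 = 0  ⇒  λ = (-1 ± √((1)² - 4·(-15)))/2 = (-1 ± √(61))/2
  = (-1 + √61)/2,  (-1 - √61)/2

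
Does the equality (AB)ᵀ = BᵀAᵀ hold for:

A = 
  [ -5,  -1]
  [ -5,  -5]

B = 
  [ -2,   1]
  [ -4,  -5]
Yes

(AB)ᵀ = 
  [ 14,  30]
  [  0,  20]

BᵀAᵀ = 
  [ 14,  30]
  [  0,  20]

Both sides are equal — this is the standard identity (AB)ᵀ = BᵀAᵀ, which holds for all A, B.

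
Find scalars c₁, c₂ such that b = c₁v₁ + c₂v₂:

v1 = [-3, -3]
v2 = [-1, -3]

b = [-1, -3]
c1 = 0, c2 = 1

b = 0·v1 + 1·v2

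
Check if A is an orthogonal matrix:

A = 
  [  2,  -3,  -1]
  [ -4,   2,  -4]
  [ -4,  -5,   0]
No

AᵀA = 
  [ 36,   6,  14]
  [  6,  38,  -5]
  [ 14,  -5,  17]
≠ I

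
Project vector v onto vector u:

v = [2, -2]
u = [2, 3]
proj_u(v) = [-4/13, -6/13]

v·u = (2)(2) + (-2)(3) = -2
u·u = (2)² + (3)² = 13
proj_u(v) = (v·u / u·u) × u = (-2/13) × u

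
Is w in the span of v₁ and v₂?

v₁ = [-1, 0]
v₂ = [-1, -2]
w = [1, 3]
Yes

Form the augmented matrix and row-reduce:
[v₁|v₂|w] = 
  [ -1,  -1,   1]
  [  0,  -2,   3]
(already in echelon form — no row operations needed)

No row of the form [0 0 | nonzero], so the system is consistent. Back-substitution gives c₁ = 1/2, c₂ = -3/2: w = (1/2)·v₁ + (-3/2)·v₂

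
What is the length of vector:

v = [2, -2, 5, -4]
7

||v||₂ = √((2)² + (-2)² + (5)² + (-4)²) = √49 = 7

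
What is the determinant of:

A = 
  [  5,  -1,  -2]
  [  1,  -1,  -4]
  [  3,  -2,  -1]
-26

Cofactor expansion along row 1:
det(A) = (5)·((-1)(-1) - (-4)(-2)) - (-1)·((1)(-1) - (-4)(3)) + (-2)·((1)(-2) - (-1)(3))
  = (5)(-7) - (-1)(11) + (-2)(1)
  = -26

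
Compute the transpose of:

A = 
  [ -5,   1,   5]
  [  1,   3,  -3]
Aᵀ = 
  [ -5,   1]
  [  1,   3]
  [  5,  -3]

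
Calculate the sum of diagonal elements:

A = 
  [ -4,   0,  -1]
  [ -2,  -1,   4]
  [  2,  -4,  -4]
-9

tr(A) = -4 + -1 + -4 = -9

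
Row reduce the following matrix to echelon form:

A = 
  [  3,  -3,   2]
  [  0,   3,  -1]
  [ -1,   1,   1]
Row operations:
R3 → R3 + (1/3)·R1

Resulting echelon form:
REF = 
  [  3,  -3,   2]
  [  0,   3,  -1]
  [  0,   0, 5/3]

Rank = 3 (number of non-zero pivot rows).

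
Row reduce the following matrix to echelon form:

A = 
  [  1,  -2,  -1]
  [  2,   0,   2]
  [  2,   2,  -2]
Row operations:
R2 → R2 - (2)·R1
R3 → R3 - (2)·R1
R3 → R3 - (3/2)·R2

Resulting echelon form:
REF = 
  [  1,  -2,  -1]
  [  0,   4,   4]
  [  0,   0,  -6]

Rank = 3 (number of non-zero pivot rows).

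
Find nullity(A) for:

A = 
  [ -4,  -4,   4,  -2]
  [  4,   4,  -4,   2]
nullity(A) = 3

Row reduce:
R2 → R2 + (1)·R1
REF = 
  [ -4,  -4,   4,  -2]
  [  0,   0,   0,   0]
Pivot columns: 1 → 1 pivot.
rank(A) = 1, so nullity(A) = 4 - 1 = 3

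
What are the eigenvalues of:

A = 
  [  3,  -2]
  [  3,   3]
λ = 3 + i√6, 3 - i√6  (≈ 3 + 2.449i, 3 - 2.449i)

tr(A) = 6, det(A) = 15
Characteristic polynomial: λ² - tr(A)λ + det(A) = λ² - 6λ + 15
λ² - 6λ + 15 = 0  ⇒  λ = (6 ± √((-6)² - 4·(15)))/2 = (6 ± √(-24))/2
  = 3 + i√6,  3 - i√6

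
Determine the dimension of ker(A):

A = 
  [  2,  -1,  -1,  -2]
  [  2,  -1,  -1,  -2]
nullity(A) = 3

Row reduce:
R2 → R2 - (1)·R1
REF = 
  [  2,  -1,  -1,  -2]
  [  0,   0,   0,   0]
Pivot columns: 1 → 1 pivot.
rank(A) = 1, so nullity(A) = 4 - 1 = 3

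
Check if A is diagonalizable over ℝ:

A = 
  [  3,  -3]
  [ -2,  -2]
Yes

tr(A) = 1, det(A) = -12
Characteristic polynomial: λ² - tr(A)λ + det(A) = λ² - λ - 12
λ² - λ - 12 = (λ + 3)(λ - 4)
Eigenvalues: 4, -3
λ=-3: alg. mult. = 1, geom. mult. = 2 - rank(A - (-3)I) = 2 - 1 = 1
λ=4: alg. mult. = 1, geom. mult. = 2 - rank(A - (4)I) = 2 - 1 = 1
Sum of geometric multiplicities equals n, so A has n independent eigenvectors.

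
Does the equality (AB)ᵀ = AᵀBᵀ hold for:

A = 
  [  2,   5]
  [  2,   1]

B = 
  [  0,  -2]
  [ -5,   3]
No

(AB)ᵀ = 
  [-25,  -5]
  [ 11,  -1]

AᵀBᵀ = 
  [ -4,  -4]
  [ -2, -22]

The two matrices differ, so (AB)ᵀ ≠ AᵀBᵀ in general. The correct identity is (AB)ᵀ = BᵀAᵀ.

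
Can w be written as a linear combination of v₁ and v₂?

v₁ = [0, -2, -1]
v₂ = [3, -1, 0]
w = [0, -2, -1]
Yes

Form the augmented matrix and row-reduce:
[v₁|v₂|w] = 
  [  0,   3,   0]
  [ -2,  -1,  -2]
  [ -1,   0,  -1]
Swap R1 ↔ R2
R3 → R3 - (1/2)·R1
R3 → R3 - (1/6)·R2
REF = 
  [ -2,  -1,  -2]
  [  0,   3,   0]
  [  0,   0,   0]

No row of the form [0 0 | nonzero], so the system is consistent. Back-substitution gives c₁ = 1, c₂ = 0: w = (1)·v₁ + (0)·v₂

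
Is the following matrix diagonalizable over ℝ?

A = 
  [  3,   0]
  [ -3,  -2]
Yes

tr(A) = 1, det(A) = -6
Characteristic polynomial: λ² - tr(A)λ + det(A) = λ² - λ - 6
λ² - λ - 6 = (λ + 2)(λ - 3)
Eigenvalues: 3, -2
λ=-2: alg. mult. = 1, geom. mult. = 2 - rank(A - (-2)I) = 2 - 1 = 1
λ=3: alg. mult. = 1, geom. mult. = 2 - rank(A - (3)I) = 2 - 1 = 1
Sum of geometric multiplicities equals n, so A has n independent eigenvectors.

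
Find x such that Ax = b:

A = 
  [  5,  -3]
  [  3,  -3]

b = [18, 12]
Row reduce the augmented matrix [A|b]:
R2 → R2 - (3/5)·R1
REF = 
  [   5,   -3,   18]
  [   0, -6/5,  6/5]

Back-substitution:
x₂ = (6/5) / (-6/5) = -1
x₁ = (18 - (-3)(-1)) / 5 = 3

x = [3, -1]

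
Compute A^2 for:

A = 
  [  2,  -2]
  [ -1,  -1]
A² = A·A:
A²[1,1] = (2)(2) + (-2)(-1) = 6
A²[1,2] = (2)(-2) + (-2)(-1) = -2
A²[2,1] = (-1)(2) + (-1)(-1) = -1
A²[2,2] = (-1)(-2) + (-1)(-1) = 3
A² = 
  [  6,  -2]
  [ -1,   3]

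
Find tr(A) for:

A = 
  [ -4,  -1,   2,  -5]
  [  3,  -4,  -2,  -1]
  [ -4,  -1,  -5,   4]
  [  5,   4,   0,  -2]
-15

tr(A) = -4 + -4 + -5 + -2 = -15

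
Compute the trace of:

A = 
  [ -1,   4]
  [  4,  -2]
-3

tr(A) = -1 + -2 = -3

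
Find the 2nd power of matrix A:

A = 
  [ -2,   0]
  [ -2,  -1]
A² = A·A:
A²[1,1] = (-2)(-2) + (0)(-2) = 4
A²[1,2] = (-2)(0) + (0)(-1) = 0
A²[2,1] = (-2)(-2) + (-1)(-2) = 6
A²[2,2] = (-2)(0) + (-1)(-1) = 1
A² = 
  [  4,   0]
  [  6,   1]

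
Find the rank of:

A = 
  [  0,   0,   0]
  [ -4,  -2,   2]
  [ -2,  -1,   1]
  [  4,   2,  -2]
Row reduce:
Swap R1 ↔ R2
R3 → R3 - (1/2)·R1
R4 → R4 + (1)·R1
REF = 
  [ -4,  -2,   2]
  [  0,   0,   0]
  [  0,   0,   0]
  [  0,   0,   0]
Pivot columns: 1 → 1 pivot.

rank(A) = 1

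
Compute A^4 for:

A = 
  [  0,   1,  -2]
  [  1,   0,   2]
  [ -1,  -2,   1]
A^4 = 
  [  1,   0,   0]
  [  0,   1,   0]
  [  0,   0,   1]

A² = A·A:
A²[1,1] = (0)(0) + (1)(1) + (-2)(-1) = 3
A²[1,2] = (0)(1) + (1)(0) + (-2)(-2) = 4
A²[1,3] = (0)(-2) + (1)(2) + (-2)(1) = 0
A²[2,1] = (1)(0) + (0)(1) + (2)(-1) = -2
A²[2,2] = (1)(1) + (0)(0) + (2)(-2) = -3
A²[2,3] = (1)(-2) + (0)(2) + (2)(1) = 0
A²[3,1] = (-1)(0) + (-2)(1) + (1)(-1) = -3
A²[3,2] = (-1)(1) + (-2)(0) + (1)(-2) = -3
A²[3,3] = (-1)(-2) + (-2)(2) + (1)(1) = -1
A² = 
  [  3,   4,   0]
  [ -2,  -3,   0]
  [ -3,  -3,  -1]

A^3 = A^2·A:
A^3[1,1] = (3)(0) + (4)(1) + (0)(-1) = 4
A^3[1,2] = (3)(1) + (4)(0) + (0)(-2) = 3
A^3[1,3] = (3)(-2) + (4)(2) + (0)(1) = 2
A^3[2,1] = (-2)(0) + (-3)(1) + (0)(-1) = -3
A^3[2,2] = (-2)(1) + (-3)(0) + (0)(-2) = -2
A^3[2,3] = (-2)(-2) + (-3)(2) + (0)(1) = -2
A^3[3,1] = (-3)(0) + (-3)(1) + (-1)(-1) = -2
A^3[3,2] = (-3)(1) + (-3)(0) + (-1)(-2) = -1
A^3[3,3] = (-3)(-2) + (-3)(2) + (-1)(1) = -1
A^3 = 
  [  4,   3,   2]
  [ -3,  -2,  -2]
  [ -2,  -1,  -1]

A^4 = A^3·A:
A^4[1,1] = (4)(0) + (3)(1) + (2)(-1) = 1
A^4[1,2] = (4)(1) + (3)(0) + (2)(-2) = 0
A^4[1,3] = (4)(-2) + (3)(2) + (2)(1) = 0
A^4[2,1] = (-3)(0) + (-2)(1) + (-2)(-1) = 0
A^4[2,2] = (-3)(1) + (-2)(0) + (-2)(-2) = 1
A^4[2,3] = (-3)(-2) + (-2)(2) + (-2)(1) = 0
A^4[3,1] = (-2)(0) + (-1)(1) + (-1)(-1) = 0
A^4[3,2] = (-2)(1) + (-1)(0) + (-1)(-2) = 0
A^4[3,3] = (-2)(-2) + (-1)(2) + (-1)(1) = 1
A^4 = 
  [  1,   0,   0]
  [  0,   1,   0]
  [  0,   0,   1]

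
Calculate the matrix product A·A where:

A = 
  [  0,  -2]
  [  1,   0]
A² = A·A:
A²[1,1] = (0)(0) + (-2)(1) = -2
A²[1,2] = (0)(-2) + (-2)(0) = 0
A²[2,1] = (1)(0) + (0)(1) = 0
A²[2,2] = (1)(-2) + (0)(0) = -2
A² = 
  [ -2,   0]
  [  0,  -2]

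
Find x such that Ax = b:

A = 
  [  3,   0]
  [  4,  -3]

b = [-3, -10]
x = [-1, 2]

Row reduce the augmented matrix [A|b]:
R2 → R2 - (4/3)·R1
REF = 
  [  3,   0,  -3]
  [  0,  -3,  -6]

Back-substitution:
x₂ = (-6) / (-3) = 2
x₁ = (-3 - (0)(2)) / 3 = -1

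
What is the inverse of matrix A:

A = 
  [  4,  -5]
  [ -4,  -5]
det(A) = (4)(-5) - (-5)(-4) = -40
For a 2×2 matrix, A⁻¹ = (1/det(A)) · [[d, -b], [-c, a]]
    = (-1/40) · [[-5, 5], [4, 4]]

A⁻¹ = 
  [  1/8,  -1/8]
  [-1/10, -1/10]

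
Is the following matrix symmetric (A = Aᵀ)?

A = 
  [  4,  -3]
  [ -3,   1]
Yes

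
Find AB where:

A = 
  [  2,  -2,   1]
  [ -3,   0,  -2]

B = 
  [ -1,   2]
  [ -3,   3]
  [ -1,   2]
AB = 
  [  3,   0]
  [  5, -10]

A is 2×3 and B is 3×2, so AB is 2×2. Each entry is (row of A)·(column of B):
AB[1,1] = (2)(-1) + (-2)(-3) + (1)(-1) = 3
AB[1,2] = (2)(2) + (-2)(3) + (1)(2) = 0
AB[2,1] = (-3)(-1) + (0)(-3) + (-2)(-1) = 5
AB[2,2] = (-3)(2) + (0)(3) + (-2)(2) = -10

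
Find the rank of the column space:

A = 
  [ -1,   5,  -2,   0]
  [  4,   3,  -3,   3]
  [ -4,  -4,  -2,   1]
dim(Col(A)) = 3

Row reduce:
R2 → R2 + (4)·R1
R3 → R3 - (4)·R1
R3 → R3 + (24/23)·R2
REF = 
  [     -1,       5,      -2,       0]
  [      0,      23,     -11,       3]
  [      0,       0, -126/23,   95/23]
Pivot columns: 1, 2, 3 → 3 pivots.
dim(Col(A)) = number of pivot columns = 3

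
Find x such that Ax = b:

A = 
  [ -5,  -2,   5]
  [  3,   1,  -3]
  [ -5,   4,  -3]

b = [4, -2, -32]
Row reduce the augmented matrix [A|b]:
R2 → R2 + (3/5)·R1
R3 → R3 - (1)·R1
R3 → R3 + (30)·R2
REF = 
  [  -5,   -2,    5,    4]
  [   0, -1/5,    0,  2/5]
  [   0,    0,   -8,  -24]

Back-substitution:
x₃ = (-24) / (-8) = 3
x₂ = (2/5 - (0)(3)) / (-1/5) = -2
x₁ = (4 - (-2)(-2) - (5)(3)) / (-5) = 3

x = [3, -2, 3]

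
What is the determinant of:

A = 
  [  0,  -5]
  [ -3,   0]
-15

For a 2×2 matrix, det = ad - bc = (0)(0) - (-5)(-3) = -15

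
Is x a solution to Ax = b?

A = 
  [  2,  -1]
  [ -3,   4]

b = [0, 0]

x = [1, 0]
No

Ax = [2, -3] ≠ b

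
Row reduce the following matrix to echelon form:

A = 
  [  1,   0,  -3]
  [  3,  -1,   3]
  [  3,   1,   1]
Row operations:
R2 → R2 - (3)·R1
R3 → R3 - (3)·R1
R3 → R3 + (1)·R2

Resulting echelon form:
REF = 
  [  1,   0,  -3]
  [  0,  -1,  12]
  [  0,   0,  22]

Rank = 3 (number of non-zero pivot rows).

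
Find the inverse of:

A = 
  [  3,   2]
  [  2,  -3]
det(A) = (3)(-3) - (2)(2) = -13
For a 2×2 matrix, A⁻¹ = (1/det(A)) · [[d, -b], [-c, a]]
    = (-1/13) · [[-3, -2], [-2, 3]]

A⁻¹ = 
  [ 3/13,  2/13]
  [ 2/13, -3/13]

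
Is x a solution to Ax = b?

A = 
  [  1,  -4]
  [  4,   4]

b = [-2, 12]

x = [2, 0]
No

Ax = [2, 8] ≠ b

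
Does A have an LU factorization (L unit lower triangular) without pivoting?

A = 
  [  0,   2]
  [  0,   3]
Yes.
The first column is zero, so A is already upper triangular: L = I, U = A.
L = 
  [  1,   0]
  [  0,   1]
U = 
  [  0,   2]
  [  0,   3]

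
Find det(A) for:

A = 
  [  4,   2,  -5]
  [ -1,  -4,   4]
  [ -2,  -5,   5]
9

Cofactor expansion along row 1:
det(A) = (4)·((-4)(5) - (4)(-5)) - (2)·((-1)(5) - (4)(-2)) + (-5)·((-1)(-5) - (-4)(-2))
  = (4)(0) - (2)(3) + (-5)(-3)
  = 9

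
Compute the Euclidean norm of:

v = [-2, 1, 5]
5.477

||v||₂ = √((-2)² + (1)² + (5)²) = √30 = 5.477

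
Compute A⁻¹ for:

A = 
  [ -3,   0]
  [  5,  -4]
det(A) = (-3)(-4) - (0)(5) = 12
For a 2×2 matrix, A⁻¹ = (1/det(A)) · [[d, -b], [-c, a]]
    = (1/12) · [[-4, 0], [-5, -3]]

A⁻¹ = 
  [ -1/3,     0]
  [-5/12,  -1/4]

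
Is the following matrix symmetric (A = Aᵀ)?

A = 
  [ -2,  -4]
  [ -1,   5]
No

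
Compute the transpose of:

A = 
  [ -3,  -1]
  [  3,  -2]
Aᵀ = 
  [ -3,   3]
  [ -1,  -2]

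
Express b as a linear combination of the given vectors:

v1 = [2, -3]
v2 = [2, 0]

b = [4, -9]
c1 = 3, c2 = -1

b = 3·v1 + -1·v2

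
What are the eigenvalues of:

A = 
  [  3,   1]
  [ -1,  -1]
λ = 1 + √3, 1 - √3  (≈ 2.732, -0.7321)

tr(A) = 2, det(A) = -2
Characteristic polynomial: λ² - tr(A)λ + det(A) = λ² - 2λ - 2
λ² - 2λ - 2 = 0  ⇒  λ = (2 ± √((-2)² - 4·(-2)))/2 = (2 ± √(12))/2
  = 1 + √3,  1 - √3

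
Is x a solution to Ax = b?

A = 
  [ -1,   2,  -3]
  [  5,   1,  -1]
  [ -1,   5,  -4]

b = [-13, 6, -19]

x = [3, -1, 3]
No

Ax = [-14, 11, -20] ≠ b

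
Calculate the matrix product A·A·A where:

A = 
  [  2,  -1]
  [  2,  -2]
A² = A·A:
A²[1,1] = (2)(2) + (-1)(2) = 2
A²[1,2] = (2)(-1) + (-1)(-2) = 0
A²[2,1] = (2)(2) + (-2)(2) = 0
A²[2,2] = (2)(-1) + (-2)(-2) = 2
A² = 
  [  2,   0]
  [  0,   2]

A^3 = A^2·A:
A^3[1,1] = (2)(2) + (0)(2) = 4
A^3[1,2] = (2)(-1) + (0)(-2) = -2
A^3[2,1] = (0)(2) + (2)(2) = 4
A^3[2,2] = (0)(-1) + (2)(-2) = -4
A^3 = 
  [  4,  -2]
  [  4,  -4]

Therefore
A^3 = 
  [  4,  -2]
  [  4,  -4]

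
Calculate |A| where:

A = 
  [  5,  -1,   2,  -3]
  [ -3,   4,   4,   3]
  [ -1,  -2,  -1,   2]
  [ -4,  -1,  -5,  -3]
Cofactor expansion along row 1: det(A) = a₁₁M₁₁ - a₁₂M₁₂ + a₁₃M₁₃ - a₁₄M₁₄

M₁₁ = det[[4, 4, 3]; [-2, -1, 2]; [-1, -5, -3]]
  = (4)·((-1)(-3) - (2)(-5)) - (4)·((-2)(-3) - (2)(-1)) + (3)·((-2)(-5) - (-1)(-1))
  = (4)(13) - (4)(8) + (3)(9)
  = 47
M₁₂ = det[[-3, 4, 3]; [-1, -1, 2]; [-4, -5, -3]]
  = (-3)·((-1)(-3) - (2)(-5)) - (4)·((-1)(-3) - (2)(-4)) + (3)·((-1)(-5) - (-1)(-4))
  = (-3)(13) - (4)(11) + (3)(1)
  = -80
M₁₃ = det[[-3, 4, 3]; [-1, -2, 2]; [-4, -1, -3]]
  = (-3)·((-2)(-3) - (2)(-1)) - (4)·((-1)(-3) - (2)(-4)) + (3)·((-1)(-1) - (-2)(-4))
  = (-3)(8) - (4)(11) + (3)(-7)
  = -89
M₁₄ = det[[-3, 4, 4]; [-1, -2, -1]; [-4, -1, -5]]
  = (-3)·((-2)(-5) - (-1)(-1)) - (4)·((-1)(-5) - (-1)(-4)) + (4)·((-1)(-1) - (-2)(-4))
  = (-3)(9) - (4)(1) + (4)(-7)
  = -59

det(A) = (5)(47) - (-1)(-80) + (2)(-89) - (-3)(-59) = -200

det(A) = -200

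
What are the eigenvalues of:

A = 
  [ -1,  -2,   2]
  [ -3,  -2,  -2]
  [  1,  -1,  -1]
λ = -4, √5, -√5  (≈ -4, 2.236, -2.236)

Characteristic polynomial: det(λI - A) = λ³ + 4λ² - 5λ - 20
Testing integer divisors of the constant term: p(-4) = 0, so (λ + 4) is a factor:
p(λ) = (λ + 4)(λ² - 5)
λ² - 5 = 0  ⇒  λ = (0 ± √((0)² - 4·(-5)))/2 = (0 ± √(20))/2
  = √5,  -√5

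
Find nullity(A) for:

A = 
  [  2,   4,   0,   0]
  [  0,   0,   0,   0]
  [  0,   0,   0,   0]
nullity(A) = 3

Row reduce:
(no row operations needed)
REF = 
  [  2,   4,   0,   0]
  [  0,   0,   0,   0]
  [  0,   0,   0,   0]
Pivot columns: 1 → 1 pivot.
rank(A) = 1, so nullity(A) = 4 - 1 = 3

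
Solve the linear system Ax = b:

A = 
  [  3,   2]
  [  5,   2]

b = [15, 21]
x = [3, 3]

Row reduce the augmented matrix [A|b]:
R2 → R2 - (5/3)·R1
REF = 
  [   3,    2,   15]
  [   0, -4/3,   -4]

Back-substitution:
x₂ = (-4) / (-4/3) = 3
x₁ = (15 - (2)(3)) / 3 = 3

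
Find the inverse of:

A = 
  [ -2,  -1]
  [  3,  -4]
det(A) = (-2)(-4) - (-1)(3) = 11
For a 2×2 matrix, A⁻¹ = (1/det(A)) · [[d, -b], [-c, a]]
    = (1/11) · [[-4, 1], [-3, -2]]

A⁻¹ = 
  [-4/11,  1/11]
  [-3/11, -2/11]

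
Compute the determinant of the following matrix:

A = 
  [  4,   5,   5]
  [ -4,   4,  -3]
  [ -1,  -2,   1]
87

Cofactor expansion along row 1:
det(A) = (4)·((4)(1) - (-3)(-2)) - (5)·((-4)(1) - (-3)(-1)) + (5)·((-4)(-2) - (4)(-1))
  = (4)(-2) - (5)(-7) + (5)(12)
  = 87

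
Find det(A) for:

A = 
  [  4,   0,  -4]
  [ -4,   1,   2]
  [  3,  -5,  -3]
-40

Cofactor expansion along row 1:
det(A) = (4)·((1)(-3) - (2)(-5)) - (0)·((-4)(-3) - (2)(3)) + (-4)·((-4)(-5) - (1)(3))
  = (4)(7) - (0)(6) + (-4)(17)
  = -40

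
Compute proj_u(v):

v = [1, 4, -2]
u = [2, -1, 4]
proj_u(v) = [-20/21, 10/21, -40/21]

v·u = (1)(2) + (4)(-1) + (-2)(4) = -10
u·u = (2)² + (-1)² + (4)² = 21
proj_u(v) = (v·u / u·u) × u = (-10/21) × u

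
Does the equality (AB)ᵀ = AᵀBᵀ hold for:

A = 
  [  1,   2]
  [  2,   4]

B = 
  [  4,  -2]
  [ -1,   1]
No

(AB)ᵀ = 
  [  2,   4]
  [  0,   0]

AᵀBᵀ = 
  [  0,   1]
  [  0,   2]

The two matrices differ, so (AB)ᵀ ≠ AᵀBᵀ in general. The correct identity is (AB)ᵀ = BᵀAᵀ.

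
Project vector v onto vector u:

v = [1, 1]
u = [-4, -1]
v·u = (1)(-4) + (1)(-1) = -5
u·u = (-4)² + (-1)² = 17
proj_u(v) = (v·u / u·u) × u = (-5/17) × u

proj_u(v) = [20/17, 5/17]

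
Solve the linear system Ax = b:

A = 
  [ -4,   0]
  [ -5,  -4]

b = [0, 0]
x = [0, 0]

Row reduce the augmented matrix [A|b]:
R2 → R2 - (5/4)·R1
REF = 
  [ -4,   0,   0]
  [  0,  -4,   0]

Back-substitution:
x₂ = 0 / (-4) = 0
x₁ = (0 - (0)(0)) / (-4) = 0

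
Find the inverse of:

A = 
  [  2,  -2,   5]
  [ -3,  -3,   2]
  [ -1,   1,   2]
det(A) = (2)·((-3)(2) - (2)(1)) - (-2)·((-3)(2) - (2)(-1)) + (5)·((-3)(1) - (-3)(-1))
  = (2)(-8) - (-2)(-4) + (5)(-6)
  = -54
det(A) = -54 ≠ 0, so A is invertible.

Cofactors Cᵢⱼ = (-1)ⁱ⁺ʲ·Mᵢⱼ:
C = 
  [ -8,   4,  -6]
  [  9,   9,   0]
  [ 11, -19, -12]

adj(A) = Cᵀ:
adj(A) = 
  [ -8,   9,  11]
  [  4,   9, -19]
  [ -6,   0, -12]

A⁻¹ = (-1/54) · adj(A):
A⁻¹ = 
  [  4/27,   -1/6, -11/54]
  [ -2/27,   -1/6,  19/54]
  [   1/9,      0,    2/9]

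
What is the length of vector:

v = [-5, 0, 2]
5.385

||v||₂ = √((-5)² + (0)² + (2)²) = √29 = 5.385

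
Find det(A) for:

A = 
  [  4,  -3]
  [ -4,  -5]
-32

For a 2×2 matrix, det = ad - bc = (4)(-5) - (-3)(-4) = -32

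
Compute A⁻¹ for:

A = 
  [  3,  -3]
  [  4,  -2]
det(A) = (3)(-2) - (-3)(4) = 6
For a 2×2 matrix, A⁻¹ = (1/det(A)) · [[d, -b], [-c, a]]
    = (1/6) · [[-2, 3], [-4, 3]]

A⁻¹ = 
  [-1/3,  1/2]
  [-2/3,  1/2]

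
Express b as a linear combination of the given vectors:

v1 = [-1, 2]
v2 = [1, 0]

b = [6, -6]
c1 = -3, c2 = 3

b = -3·v1 + 3·v2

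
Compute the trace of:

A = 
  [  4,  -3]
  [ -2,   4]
8

tr(A) = 4 + 4 = 8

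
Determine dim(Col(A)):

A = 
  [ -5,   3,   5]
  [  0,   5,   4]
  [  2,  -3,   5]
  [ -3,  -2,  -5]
Row reduce:
R3 → R3 + (2/5)·R1
R4 → R4 - (3/5)·R1
R3 → R3 + (9/25)·R2
R4 → R4 + (19/25)·R2
R4 → R4 + (124/211)·R3
REF = 
  [    -5,      3,      5]
  [     0,      5,      4]
  [     0,      0, 211/25]
  [     0,      0,      0]
Pivot columns: 1, 2, 3 → 3 pivots.
dim(Col(A)) = number of pivot columns = 3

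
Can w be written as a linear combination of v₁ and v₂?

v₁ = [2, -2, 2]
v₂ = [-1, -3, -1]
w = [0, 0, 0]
Yes

Form the augmented matrix and row-reduce:
[v₁|v₂|w] = 
  [  2,  -1,   0]
  [ -2,  -3,   0]
  [  2,  -1,   0]
R2 → R2 + (1)·R1
R3 → R3 - (1)·R1
REF = 
  [  2,  -1,   0]
  [  0,  -4,   0]
  [  0,   0,   0]

No row of the form [0 0 | nonzero], so the system is consistent. Back-substitution gives c₁ = 0, c₂ = 0: w = (0)·v₁ + (0)·v₂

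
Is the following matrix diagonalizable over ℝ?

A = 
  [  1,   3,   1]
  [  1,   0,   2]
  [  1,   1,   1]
Yes

Characteristic polynomial: det(λI - A) = λ³ - 2λ² - 5λ - 2
Testing integer divisors of the constant term: p(-1) = 0, so (λ + 1) is a factor:
p(λ) = (λ + 1)(λ² - 3λ - 2)
λ² - 3λ - 2 = 0  ⇒  λ = (3 ± √((-3)² - 4·(-2)))/2 = (3 ± √(17))/2
  = (3 + √17)/2,  (3 - √17)/2
Eigenvalues: -1, (3 + √17)/2, (3 - √17)/2  (≈ -1, 3.562, -0.5616)
The two irrational eigenvalues are distinct (simple), so each has alg. mult. = geom. mult. = 1.
λ=-1: alg. mult. = 1, geom. mult. = 3 - rank(A - (-1)I) = 3 - 2 = 1
Sum of geometric multiplicities equals n, so A has n independent eigenvectors.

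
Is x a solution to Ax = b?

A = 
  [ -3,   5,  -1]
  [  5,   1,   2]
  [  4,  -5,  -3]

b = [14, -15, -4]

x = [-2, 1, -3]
Yes

Ax = [14, -15, -4] = b ✓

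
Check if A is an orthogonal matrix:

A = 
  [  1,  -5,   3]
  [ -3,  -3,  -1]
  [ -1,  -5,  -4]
No

AᵀA = 
  [ 11,   9,  10]
  [  9,  59,   8]
  [ 10,   8,  26]
≠ I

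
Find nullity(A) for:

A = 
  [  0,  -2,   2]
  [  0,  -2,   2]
nullity(A) = 2

Row reduce:
R2 → R2 - (1)·R1
REF = 
  [  0,  -2,   2]
  [  0,   0,   0]
Pivot columns: 2 → 1 pivot.
rank(A) = 1, so nullity(A) = 3 - 1 = 2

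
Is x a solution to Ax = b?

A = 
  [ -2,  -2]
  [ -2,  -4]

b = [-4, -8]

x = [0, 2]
Yes

Ax = [-4, -8] = b ✓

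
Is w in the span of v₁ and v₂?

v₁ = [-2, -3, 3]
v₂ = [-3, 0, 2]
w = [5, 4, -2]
No

Form the augmented matrix and row-reduce:
[v₁|v₂|w] = 
  [ -2,  -3,   5]
  [ -3,   0,   4]
  [  3,   2,  -2]
R2 → R2 - (3/2)·R1
R3 → R3 + (3/2)·R1
R3 → R3 + (5/9)·R2
REF = 
  [  -2,   -3,    5]
  [   0,  9/2, -7/2]
  [   0,    0, 32/9]

Row 3 reads [0 0 | 32/9], i.e. 0 = 32/9, so the system is inconsistent and w ∉ span{v₁, v₂}.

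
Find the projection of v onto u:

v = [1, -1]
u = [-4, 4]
v·u = (1)(-4) + (-1)(4) = -8
u·u = (-4)² + (4)² = 32
proj_u(v) = (v·u / u·u) × u = (-8/32) × u = (-1/4) × u

proj_u(v) = [1, -1]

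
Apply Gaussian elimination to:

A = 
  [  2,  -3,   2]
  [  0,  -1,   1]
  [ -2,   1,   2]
Row operations:
R3 → R3 + (1)·R1
R3 → R3 - (2)·R2

Resulting echelon form:
REF = 
  [  2,  -3,   2]
  [  0,  -1,   1]
  [  0,   0,   2]

Rank = 3 (number of non-zero pivot rows).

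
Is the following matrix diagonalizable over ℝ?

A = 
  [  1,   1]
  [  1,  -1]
Yes

tr(A) = 0, det(A) = -2
Characteristic polynomial: λ² - tr(A)λ + det(A) = λ² - 2
λ² - 2 = 0  ⇒  λ = (0 ± √((0)² - 4·(-2)))/2 = (0 ± √(8))/2
  = √2,  -√2
Eigenvalues: √2, -√2  (≈ 1.414, -1.414)
The two irrational eigenvalues are distinct (simple), so each has alg. mult. = geom. mult. = 1.
Sum of geometric multiplicities equals n, so A has n independent eigenvectors.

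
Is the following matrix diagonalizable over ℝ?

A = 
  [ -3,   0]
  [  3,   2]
Yes

tr(A) = -1, det(A) = -6
Characteristic polynomial: λ² - tr(A)λ + det(A) = λ² + λ - 6
λ² + λ - 6 = (λ + 3)(λ - 2)
Eigenvalues: 2, -3
λ=-3: alg. mult. = 1, geom. mult. = 2 - rank(A - (-3)I) = 2 - 1 = 1
λ=2: alg. mult. = 1, geom. mult. = 2 - rank(A - (2)I) = 2 - 1 = 1
Sum of geometric multiplicities equals n, so A has n independent eigenvectors.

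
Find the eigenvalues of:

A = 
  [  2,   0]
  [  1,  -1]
tr(A) = 1, det(A) = -2
Characteristic polynomial: λ² - tr(A)λ + det(A) = λ² - λ - 2
λ² - λ - 2 = (λ + 1)(λ - 2)

λ = 2, -1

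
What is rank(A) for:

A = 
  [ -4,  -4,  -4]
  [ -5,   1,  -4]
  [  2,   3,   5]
rank(A) = 3

Row reduce:
R2 → R2 - (5/4)·R1
R3 → R3 + (1/2)·R1
R3 → R3 - (1/6)·R2
REF = 
  [  -4,   -4,   -4]
  [   0,    6,    1]
  [   0,    0, 17/6]
Pivot columns: 1, 2, 3 → 3 pivots.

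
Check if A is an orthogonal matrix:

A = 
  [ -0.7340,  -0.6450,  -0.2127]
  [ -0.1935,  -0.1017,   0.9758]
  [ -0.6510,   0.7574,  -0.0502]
Yes

AᵀA = 
  [  1,   0,   0]
  [  0,   1,  -0.0001]
  [  0,  -0.0001,   0.9999]
≈ I (equal to I up to the 4-dp rounding of the entries)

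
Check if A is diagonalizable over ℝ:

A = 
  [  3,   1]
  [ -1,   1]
No

tr(A) = 4, det(A) = 4
Characteristic polynomial: λ² - tr(A)λ + det(A) = λ² - 4λ + 4
λ² - 4λ + 4 = (λ - 2)²
Eigenvalues: 2, 2
λ=2: alg. mult. = 2, geom. mult. = 2 - rank(A - (2)I) = 2 - 1 = 1
Sum of geometric multiplicities = 1 < n = 2, so there aren't enough independent eigenvectors.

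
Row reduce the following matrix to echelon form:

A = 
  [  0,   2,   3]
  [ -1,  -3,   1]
Row operations:
Swap R1 ↔ R2

Resulting echelon form:
REF = 
  [ -1,  -3,   1]
  [  0,   2,   3]

Rank = 2 (number of non-zero pivot rows).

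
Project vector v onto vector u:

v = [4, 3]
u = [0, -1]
v·u = (4)(0) + (3)(-1) = -3
u·u = (0)² + (-1)² = 1
proj_u(v) = (v·u / u·u) × u = (-3/1) × u = (-3) × u

proj_u(v) = [0, 3]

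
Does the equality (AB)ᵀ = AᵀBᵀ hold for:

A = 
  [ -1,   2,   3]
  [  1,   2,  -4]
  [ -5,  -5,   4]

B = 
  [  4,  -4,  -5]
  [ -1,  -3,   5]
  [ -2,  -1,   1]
No

(AB)ᵀ = 
  [-12,  10, -23]
  [ -5,  -6,  31]
  [ 18,   1,   4]

AᵀBᵀ = 
  [ 17, -27,  -4]
  [ 25, -33, -11]
  [  8,  29,   2]

The two matrices differ, so (AB)ᵀ ≠ AᵀBᵀ in general. The correct identity is (AB)ᵀ = BᵀAᵀ.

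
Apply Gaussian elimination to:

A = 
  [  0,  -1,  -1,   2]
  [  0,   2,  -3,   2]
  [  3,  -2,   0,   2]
Row operations:
Swap R1 ↔ R3
R3 → R3 + (1/2)·R2

Resulting echelon form:
REF = 
  [   3,   -2,    0,    2]
  [   0,    2,   -3,    2]
  [   0,    0, -5/2,    3]

Rank = 3 (number of non-zero pivot rows).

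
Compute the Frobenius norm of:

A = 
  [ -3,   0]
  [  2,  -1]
||A||_F = 3.742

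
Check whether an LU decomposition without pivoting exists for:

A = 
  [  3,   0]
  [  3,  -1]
Yes.
A[1,1] = 3 ≠ 0, so Gaussian elimination proceeds without a row swap: multiplier ℓ₂₁ = (3)/(3) = 1, and U[2,2] = -1 - (1)(0) = -1.
L = 
  [  1,   0]
  [  1,   1]
U = 
  [  3,   0]
  [  0,  -1]
Check row 2 of LU: [(1)(3), (1)(0) + (-1)] = [3, -1] = row 2 of A ✓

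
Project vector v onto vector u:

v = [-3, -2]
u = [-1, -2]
proj_u(v) = [-7/5, -14/5]

v·u = (-3)(-1) + (-2)(-2) = 7
u·u = (-1)² + (-2)² = 5
proj_u(v) = (v·u / u·u) × u = (7/5) × u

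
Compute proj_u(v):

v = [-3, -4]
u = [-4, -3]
proj_u(v) = [-96/25, -72/25]

v·u = (-3)(-4) + (-4)(-3) = 24
u·u = (-4)² + (-3)² = 25
proj_u(v) = (v·u / u·u) × u = (24/25) × u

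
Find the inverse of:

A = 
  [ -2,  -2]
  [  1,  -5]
det(A) = (-2)(-5) - (-2)(1) = 12
For a 2×2 matrix, A⁻¹ = (1/det(A)) · [[d, -b], [-c, a]]
    = (1/12) · [[-5, 2], [-1, -2]]

A⁻¹ = 
  [-5/12,   1/6]
  [-1/12,  -1/6]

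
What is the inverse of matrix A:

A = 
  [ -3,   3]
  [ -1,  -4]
det(A) = (-3)(-4) - (3)(-1) = 15
For a 2×2 matrix, A⁻¹ = (1/det(A)) · [[d, -b], [-c, a]]
    = (1/15) · [[-4, -3], [1, -3]]

A⁻¹ = 
  [-4/15,  -1/5]
  [ 1/15,  -1/5]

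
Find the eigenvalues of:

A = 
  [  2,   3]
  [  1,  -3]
tr(A) = -1, det(A) = -9
Characteristic polynomial: λ² - tr(A)λ + det(A) = λ² + λ - 9
λ² + λ - 9 = 0  ⇒  λ = (-1 ± √((1)² - 4·(-9)))/2 = (-1 ± √(37))/2
  = (-1 + √37)/2,  (-1 - √37)/2

λ = (-1 + √37)/2, (-1 - √37)/2  (≈ 2.541, -3.541)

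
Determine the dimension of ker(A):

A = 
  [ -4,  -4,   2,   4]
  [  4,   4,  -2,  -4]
nullity(A) = 3

Row reduce:
R2 → R2 + (1)·R1
REF = 
  [ -4,  -4,   2,   4]
  [  0,   0,   0,   0]
Pivot columns: 1 → 1 pivot.
rank(A) = 1, so nullity(A) = 4 - 1 = 3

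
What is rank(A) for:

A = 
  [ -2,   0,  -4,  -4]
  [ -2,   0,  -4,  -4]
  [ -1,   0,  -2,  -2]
rank(A) = 1

Row reduce:
R2 → R2 - (1)·R1
R3 → R3 - (1/2)·R1
REF = 
  [ -2,   0,  -4,  -4]
  [  0,   0,   0,   0]
  [  0,   0,   0,   0]
Pivot columns: 1 → 1 pivot.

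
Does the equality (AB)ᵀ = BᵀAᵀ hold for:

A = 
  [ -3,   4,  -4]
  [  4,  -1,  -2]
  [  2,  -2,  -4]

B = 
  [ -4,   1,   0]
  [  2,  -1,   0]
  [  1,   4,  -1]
Yes

(AB)ᵀ = 
  [ 16, -20, -16]
  [-23,  -3, -12]
  [  4,   2,   4]

BᵀAᵀ = 
  [ 16, -20, -16]
  [-23,  -3, -12]
  [  4,   2,   4]

Both sides are equal — this is the standard identity (AB)ᵀ = BᵀAᵀ, which holds for all A, B.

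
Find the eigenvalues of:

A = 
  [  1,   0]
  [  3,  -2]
λ = 1, -2

tr(A) = -1, det(A) = -2
Characteristic polynomial: λ² - tr(A)λ + det(A) = λ² + λ - 2
λ² + λ - 2 = (λ + 2)(λ - 1)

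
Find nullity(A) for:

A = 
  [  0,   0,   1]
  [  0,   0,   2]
nullity(A) = 2

Row reduce:
R2 → R2 - (2)·R1
REF = 
  [  0,   0,   1]
  [  0,   0,   0]
Pivot columns: 3 → 1 pivot.
rank(A) = 1, so nullity(A) = 3 - 1 = 2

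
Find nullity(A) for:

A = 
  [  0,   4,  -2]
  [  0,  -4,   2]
nullity(A) = 2

Row reduce:
R2 → R2 + (1)·R1
REF = 
  [  0,   4,  -2]
  [  0,   0,   0]
Pivot columns: 2 → 1 pivot.
rank(A) = 1, so nullity(A) = 3 - 1 = 2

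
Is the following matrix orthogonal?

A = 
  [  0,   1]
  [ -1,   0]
Yes

AᵀA = 
  [  1,   0]
  [  0,   1]
= I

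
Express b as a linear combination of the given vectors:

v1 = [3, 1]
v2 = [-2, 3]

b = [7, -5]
c1 = 1, c2 = -2

b = 1·v1 + -2·v2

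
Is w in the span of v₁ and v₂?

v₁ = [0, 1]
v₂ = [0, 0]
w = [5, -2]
No

Form the augmented matrix and row-reduce:
[v₁|v₂|w] = 
  [  0,   0,   5]
  [  1,   0,  -2]
Swap R1 ↔ R2
REF = 
  [  1,   0,  -2]
  [  0,   0,   5]

Row 2 reads [0 0 | 5], i.e. 0 = 5, so the system is inconsistent and w ∉ span{v₁, v₂}.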